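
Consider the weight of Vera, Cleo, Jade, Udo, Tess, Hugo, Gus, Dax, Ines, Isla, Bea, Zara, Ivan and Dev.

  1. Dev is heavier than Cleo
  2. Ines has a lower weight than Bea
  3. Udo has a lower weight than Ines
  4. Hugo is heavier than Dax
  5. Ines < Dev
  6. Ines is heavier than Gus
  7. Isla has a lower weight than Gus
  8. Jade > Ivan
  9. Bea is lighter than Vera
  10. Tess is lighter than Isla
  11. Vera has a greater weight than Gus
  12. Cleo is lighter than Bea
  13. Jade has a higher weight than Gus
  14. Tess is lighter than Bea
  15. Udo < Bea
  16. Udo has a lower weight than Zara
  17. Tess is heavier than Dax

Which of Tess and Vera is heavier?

Vera

Chaining the given relations: Tess < Isla < Gus < Ines < Bea < Vera.
So Tess < Vera; Vera is the heavier of the two.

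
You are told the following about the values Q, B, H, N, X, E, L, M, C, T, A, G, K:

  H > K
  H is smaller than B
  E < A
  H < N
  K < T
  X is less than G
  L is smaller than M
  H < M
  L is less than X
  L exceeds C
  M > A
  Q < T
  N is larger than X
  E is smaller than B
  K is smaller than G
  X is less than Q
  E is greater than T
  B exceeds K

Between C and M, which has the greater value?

M

C < L and L < X give C < X.
Then X < Q extends the chain to Q.
With Q < T: C < L < X < Q < T.
Then T < E extends the chain to E.
Then E < A extends the chain to A.
Then A < M extends the chain to M.
So C < M; M is the larger of the two.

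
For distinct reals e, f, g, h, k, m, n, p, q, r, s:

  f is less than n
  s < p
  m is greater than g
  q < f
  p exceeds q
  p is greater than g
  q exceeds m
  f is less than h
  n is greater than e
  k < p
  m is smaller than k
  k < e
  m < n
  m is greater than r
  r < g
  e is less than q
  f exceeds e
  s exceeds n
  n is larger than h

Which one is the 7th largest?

e

The consecutive relations fix a unique order: r < g < m < k < e < q < f < h < n < s < p.
The 7th largest is e.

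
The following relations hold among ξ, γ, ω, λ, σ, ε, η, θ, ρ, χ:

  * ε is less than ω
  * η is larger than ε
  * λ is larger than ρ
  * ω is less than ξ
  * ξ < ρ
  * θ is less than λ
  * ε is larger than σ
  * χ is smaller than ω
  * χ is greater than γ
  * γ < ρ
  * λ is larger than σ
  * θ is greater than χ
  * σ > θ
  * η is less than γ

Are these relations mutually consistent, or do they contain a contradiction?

inconsistent

We have χ < θ stated directly, yet also θ < σ < ε < η < γ < χ by chaining the others — so θ < χ. Contradiction.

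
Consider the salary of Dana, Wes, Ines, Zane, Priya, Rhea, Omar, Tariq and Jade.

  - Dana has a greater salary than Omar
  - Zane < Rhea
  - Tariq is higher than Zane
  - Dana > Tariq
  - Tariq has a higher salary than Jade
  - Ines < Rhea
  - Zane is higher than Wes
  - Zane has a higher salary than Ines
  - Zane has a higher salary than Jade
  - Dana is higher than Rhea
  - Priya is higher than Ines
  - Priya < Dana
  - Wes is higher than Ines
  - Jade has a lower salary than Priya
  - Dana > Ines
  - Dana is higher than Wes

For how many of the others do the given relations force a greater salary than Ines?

6

The elements the relations force above Ines are Wes, Zane, Tariq, Priya, Rhea, Dana — no chain reaches any other.
That is 6.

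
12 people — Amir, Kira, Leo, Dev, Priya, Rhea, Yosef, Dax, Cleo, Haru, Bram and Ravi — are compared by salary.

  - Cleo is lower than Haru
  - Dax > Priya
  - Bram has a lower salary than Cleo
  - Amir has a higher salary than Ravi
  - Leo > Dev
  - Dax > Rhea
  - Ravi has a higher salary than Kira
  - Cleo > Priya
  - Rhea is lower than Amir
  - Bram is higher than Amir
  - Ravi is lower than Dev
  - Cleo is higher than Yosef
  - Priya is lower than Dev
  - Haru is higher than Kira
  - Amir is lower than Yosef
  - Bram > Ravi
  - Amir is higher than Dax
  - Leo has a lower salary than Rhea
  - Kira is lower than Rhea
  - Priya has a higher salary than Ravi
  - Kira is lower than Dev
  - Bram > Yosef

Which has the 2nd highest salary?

Cleo

Piecing the relations together gives one ordering: Kira < Ravi < Priya < Dev < Leo < Rhea < Dax < Amir < Yosef < Bram < Cleo < Haru.
Counting 2 from the largest end gives Cleo.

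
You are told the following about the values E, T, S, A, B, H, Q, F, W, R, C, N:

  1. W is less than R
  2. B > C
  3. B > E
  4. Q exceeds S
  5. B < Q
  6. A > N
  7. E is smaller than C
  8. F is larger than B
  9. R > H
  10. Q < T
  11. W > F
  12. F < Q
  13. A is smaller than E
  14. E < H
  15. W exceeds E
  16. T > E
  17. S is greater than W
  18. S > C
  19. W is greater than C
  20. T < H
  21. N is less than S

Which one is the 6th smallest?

F

The consecutive relations fix a unique order: N < A < E < C < B < F < W < S < Q < T < H < R.
Counting 6 from the smallest end gives F.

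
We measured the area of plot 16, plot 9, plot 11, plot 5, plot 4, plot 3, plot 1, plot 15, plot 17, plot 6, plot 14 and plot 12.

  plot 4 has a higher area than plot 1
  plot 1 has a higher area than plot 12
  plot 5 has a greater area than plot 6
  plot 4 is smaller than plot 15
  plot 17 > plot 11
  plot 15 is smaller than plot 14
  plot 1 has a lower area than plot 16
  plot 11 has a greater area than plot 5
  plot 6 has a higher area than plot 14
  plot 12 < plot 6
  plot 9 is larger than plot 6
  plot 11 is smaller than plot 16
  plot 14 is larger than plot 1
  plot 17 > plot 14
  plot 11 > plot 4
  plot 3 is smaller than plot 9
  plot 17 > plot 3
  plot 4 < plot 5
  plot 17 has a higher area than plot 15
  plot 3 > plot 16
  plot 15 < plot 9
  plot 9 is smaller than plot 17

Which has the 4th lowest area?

plot 15

The consecutive relations fix a unique order: plot 12 < plot 1 < plot 4 < plot 15 < plot 14 < plot 6 < plot 5 < plot 11 < plot 16 < plot 3 < plot 9 < plot 17.
Counting 4 from the smallest end gives plot 15.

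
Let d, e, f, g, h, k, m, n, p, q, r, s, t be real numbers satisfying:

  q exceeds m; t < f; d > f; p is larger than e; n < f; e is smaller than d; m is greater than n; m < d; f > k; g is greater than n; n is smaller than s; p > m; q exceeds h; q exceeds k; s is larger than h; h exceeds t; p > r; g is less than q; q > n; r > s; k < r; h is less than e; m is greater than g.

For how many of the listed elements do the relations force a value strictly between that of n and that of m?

The relations place n below m. An element lies strictly between them when it is forced above n and also forced below m.
Above n: {s, g, f, q, d, r, p}. Below m: {g}.
Intersection: {g} — 1.

1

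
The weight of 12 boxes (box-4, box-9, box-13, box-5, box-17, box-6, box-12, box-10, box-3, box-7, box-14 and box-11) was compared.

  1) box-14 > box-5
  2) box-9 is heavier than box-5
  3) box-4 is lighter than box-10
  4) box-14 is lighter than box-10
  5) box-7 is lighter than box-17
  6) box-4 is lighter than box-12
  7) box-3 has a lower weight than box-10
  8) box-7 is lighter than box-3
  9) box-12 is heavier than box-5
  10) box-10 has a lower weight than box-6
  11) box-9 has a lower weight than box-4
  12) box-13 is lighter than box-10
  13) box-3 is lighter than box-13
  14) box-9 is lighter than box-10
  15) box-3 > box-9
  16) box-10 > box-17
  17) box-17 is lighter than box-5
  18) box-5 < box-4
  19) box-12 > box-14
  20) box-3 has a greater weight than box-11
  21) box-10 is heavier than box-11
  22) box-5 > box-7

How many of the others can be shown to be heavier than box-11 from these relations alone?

4

Directly above box-11: box-3, box-10.
One step further: box-13, box-6 (4 so far).
Nothing else is reachable above box-11; 4 in all.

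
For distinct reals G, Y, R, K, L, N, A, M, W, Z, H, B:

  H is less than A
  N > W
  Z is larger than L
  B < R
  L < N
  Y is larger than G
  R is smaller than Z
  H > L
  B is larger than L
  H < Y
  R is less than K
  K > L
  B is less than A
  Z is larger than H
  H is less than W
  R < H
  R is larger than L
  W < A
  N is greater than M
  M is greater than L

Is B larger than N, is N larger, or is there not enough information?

N

Following the relations from B: B < R < H < W < N.
So N is larger.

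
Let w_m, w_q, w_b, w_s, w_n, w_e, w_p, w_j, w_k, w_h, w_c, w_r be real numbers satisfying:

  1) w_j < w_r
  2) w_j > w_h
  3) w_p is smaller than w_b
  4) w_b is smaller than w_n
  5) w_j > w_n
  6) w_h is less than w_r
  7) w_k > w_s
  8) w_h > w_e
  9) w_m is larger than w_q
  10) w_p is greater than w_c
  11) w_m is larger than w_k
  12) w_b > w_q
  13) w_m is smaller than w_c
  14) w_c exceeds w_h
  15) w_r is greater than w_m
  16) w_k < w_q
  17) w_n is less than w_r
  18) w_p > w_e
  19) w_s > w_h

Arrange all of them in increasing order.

Nothing is placed below w_e, so it is least; from there w_e < w_h; w_h < w_s; w_s < w_k; w_k < w_q; w_q < w_m; w_m < w_c; w_c < w_p; w_p < w_b; w_b < w_n; w_n < w_j; w_j < w_r, each given directly.

w_e < w_h < w_s < w_k < w_q < w_m < w_c < w_p < w_b < w_n < w_j < w_r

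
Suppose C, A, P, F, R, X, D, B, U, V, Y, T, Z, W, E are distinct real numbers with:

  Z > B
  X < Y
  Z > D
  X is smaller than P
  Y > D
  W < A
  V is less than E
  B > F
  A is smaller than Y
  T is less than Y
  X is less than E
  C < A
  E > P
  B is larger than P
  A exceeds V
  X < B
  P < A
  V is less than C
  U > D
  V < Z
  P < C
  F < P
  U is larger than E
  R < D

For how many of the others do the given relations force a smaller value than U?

From U the given relations immediately reach E, D.
From those, X, V, R, P — 6 in total.
From those, F — 7 in total.
Nothing else is reachable below U; 7 in all.

7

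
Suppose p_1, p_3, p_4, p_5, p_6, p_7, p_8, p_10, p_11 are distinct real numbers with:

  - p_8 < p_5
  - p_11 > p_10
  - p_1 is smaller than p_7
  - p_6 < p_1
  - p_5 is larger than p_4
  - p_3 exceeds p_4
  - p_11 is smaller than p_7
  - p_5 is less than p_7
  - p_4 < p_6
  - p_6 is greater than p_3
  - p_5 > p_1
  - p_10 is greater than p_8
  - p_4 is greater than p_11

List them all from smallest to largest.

Each adjacent pair is fixed by a given relation: p_8 < p_10; p_10 < p_11; p_11 < p_4; p_4 < p_3; p_3 < p_6; p_6 < p_1; p_1 < p_5; p_5 < p_7. Chaining them end to end gives the full order.

p_8 < p_10 < p_11 < p_4 < p_3 < p_6 < p_1 < p_5 < p_7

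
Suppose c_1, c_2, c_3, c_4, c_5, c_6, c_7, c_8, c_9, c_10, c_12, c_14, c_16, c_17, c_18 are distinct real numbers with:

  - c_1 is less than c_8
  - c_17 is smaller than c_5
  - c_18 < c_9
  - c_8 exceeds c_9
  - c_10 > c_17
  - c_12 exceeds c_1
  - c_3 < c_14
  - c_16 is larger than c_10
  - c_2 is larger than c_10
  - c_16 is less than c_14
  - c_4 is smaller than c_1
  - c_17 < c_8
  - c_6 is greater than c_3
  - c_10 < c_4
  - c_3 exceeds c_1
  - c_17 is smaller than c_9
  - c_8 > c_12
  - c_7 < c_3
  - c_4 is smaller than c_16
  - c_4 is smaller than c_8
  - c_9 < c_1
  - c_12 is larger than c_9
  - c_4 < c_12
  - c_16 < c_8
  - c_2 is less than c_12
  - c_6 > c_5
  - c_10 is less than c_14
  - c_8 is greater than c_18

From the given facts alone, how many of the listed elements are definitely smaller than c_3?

7

From c_3 the given relations immediately reach c_7, c_1.
From those, c_4, c_9 — 4 in total.
From those, c_17, c_10, c_18 — 7 in total.
Nothing else is reachable below c_3; 7 in all.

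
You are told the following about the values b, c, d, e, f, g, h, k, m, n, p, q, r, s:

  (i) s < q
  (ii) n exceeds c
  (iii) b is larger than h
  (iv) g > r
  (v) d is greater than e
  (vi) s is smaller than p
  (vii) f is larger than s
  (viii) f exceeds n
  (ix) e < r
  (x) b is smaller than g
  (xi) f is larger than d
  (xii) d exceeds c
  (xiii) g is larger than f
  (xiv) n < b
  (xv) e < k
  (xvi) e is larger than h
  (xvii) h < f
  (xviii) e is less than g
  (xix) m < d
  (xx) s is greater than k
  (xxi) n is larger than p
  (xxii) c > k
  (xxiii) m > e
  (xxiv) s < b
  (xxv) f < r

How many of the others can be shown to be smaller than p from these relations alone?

4

From p the given relations immediately reach s.
From those, k — 2 in total.
From those, e — 3 in total.
From those, h — 4 in total.
Nothing else is reachable below p; 4 in all.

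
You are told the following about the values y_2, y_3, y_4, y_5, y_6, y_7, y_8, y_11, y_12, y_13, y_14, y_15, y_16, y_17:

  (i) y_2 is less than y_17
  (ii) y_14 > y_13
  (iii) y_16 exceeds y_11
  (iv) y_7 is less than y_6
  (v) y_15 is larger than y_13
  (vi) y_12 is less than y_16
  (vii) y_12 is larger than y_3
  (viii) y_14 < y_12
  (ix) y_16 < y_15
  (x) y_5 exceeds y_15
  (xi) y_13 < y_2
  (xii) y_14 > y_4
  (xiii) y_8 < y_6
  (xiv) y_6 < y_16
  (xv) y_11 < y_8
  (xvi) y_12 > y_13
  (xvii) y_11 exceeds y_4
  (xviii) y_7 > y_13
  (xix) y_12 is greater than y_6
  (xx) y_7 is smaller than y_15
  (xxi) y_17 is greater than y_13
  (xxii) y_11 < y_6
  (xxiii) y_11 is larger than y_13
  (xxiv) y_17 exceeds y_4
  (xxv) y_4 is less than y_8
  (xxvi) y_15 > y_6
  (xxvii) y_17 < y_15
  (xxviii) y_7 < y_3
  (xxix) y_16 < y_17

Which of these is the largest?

y_5

Chaining downward from y_5: directly below it, y_15; then y_13, y_7, y_6, y_16, y_17; then y_4, y_11, y_8, y_2, y_12; then y_14, y_3.
That covers every other element, and nothing is given above y_5, so y_5 is the largest.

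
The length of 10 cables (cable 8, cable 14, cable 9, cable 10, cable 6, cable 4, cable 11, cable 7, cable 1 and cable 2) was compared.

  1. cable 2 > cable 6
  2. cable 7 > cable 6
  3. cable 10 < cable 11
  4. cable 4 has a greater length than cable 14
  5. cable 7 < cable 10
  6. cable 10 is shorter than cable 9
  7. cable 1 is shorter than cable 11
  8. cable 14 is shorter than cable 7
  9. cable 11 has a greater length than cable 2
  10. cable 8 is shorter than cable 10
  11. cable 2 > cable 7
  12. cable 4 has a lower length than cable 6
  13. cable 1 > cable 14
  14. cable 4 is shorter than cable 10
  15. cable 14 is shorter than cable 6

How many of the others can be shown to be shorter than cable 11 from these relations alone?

8

Directly below cable 11: cable 1, cable 10, cable 2.
One step further: cable 14, cable 4, cable 8, cable 6, cable 7 (8 so far).
Nothing else is reachable below cable 11; 8 in all.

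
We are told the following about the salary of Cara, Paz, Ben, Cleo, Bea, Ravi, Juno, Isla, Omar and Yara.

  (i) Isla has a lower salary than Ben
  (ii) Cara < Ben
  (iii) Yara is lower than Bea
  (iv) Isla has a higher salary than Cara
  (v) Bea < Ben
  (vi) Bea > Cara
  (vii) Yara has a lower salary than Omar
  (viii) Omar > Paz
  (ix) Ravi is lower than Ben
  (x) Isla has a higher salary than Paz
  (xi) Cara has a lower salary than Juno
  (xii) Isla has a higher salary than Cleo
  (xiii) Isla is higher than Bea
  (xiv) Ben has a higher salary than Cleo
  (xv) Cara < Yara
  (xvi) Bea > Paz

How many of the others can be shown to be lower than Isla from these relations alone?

5

The elements the relations force below Isla are Cara, Yara, Cleo, Paz, Bea — no chain reaches any other.
That is 5.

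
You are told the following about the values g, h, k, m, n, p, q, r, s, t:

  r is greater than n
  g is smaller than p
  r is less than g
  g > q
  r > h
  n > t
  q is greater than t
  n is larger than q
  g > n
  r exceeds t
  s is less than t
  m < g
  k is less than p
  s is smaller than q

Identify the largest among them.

p

s is not greatest since s < t; t is not greatest since t < q; m is not greatest since m < g; q is not greatest since q < g; h is not greatest since h < r; n is not greatest since n < g; k is not greatest since k < p; r is not greatest since r < g; g is not greatest since g < p.
Only p has nothing above it, so p is the largest.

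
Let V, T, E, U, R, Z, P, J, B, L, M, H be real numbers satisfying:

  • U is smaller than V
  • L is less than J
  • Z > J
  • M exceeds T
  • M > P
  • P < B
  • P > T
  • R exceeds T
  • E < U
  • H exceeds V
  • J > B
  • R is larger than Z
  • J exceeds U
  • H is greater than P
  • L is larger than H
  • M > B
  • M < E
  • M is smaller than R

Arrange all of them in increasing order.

T < P < B < M < E < U < V < H < L < J < Z < R

Each adjacent pair is fixed by a given relation: T < P; P < B; B < M; M < E; E < U; U < V; V < H; H < L; L < J; J < Z; Z < R. Chaining them end to end gives the full order.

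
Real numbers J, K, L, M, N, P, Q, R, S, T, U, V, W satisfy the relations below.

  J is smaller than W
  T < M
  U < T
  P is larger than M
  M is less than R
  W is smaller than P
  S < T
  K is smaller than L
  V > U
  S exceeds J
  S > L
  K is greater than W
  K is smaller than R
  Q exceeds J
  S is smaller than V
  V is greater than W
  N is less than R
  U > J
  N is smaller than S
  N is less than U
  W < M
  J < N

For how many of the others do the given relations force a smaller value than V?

Directly below V: W, S, U.
One step further: J, N, L (6 so far).
One step further: K (7 so far).
Nothing else is reachable below V; 7 in all.

7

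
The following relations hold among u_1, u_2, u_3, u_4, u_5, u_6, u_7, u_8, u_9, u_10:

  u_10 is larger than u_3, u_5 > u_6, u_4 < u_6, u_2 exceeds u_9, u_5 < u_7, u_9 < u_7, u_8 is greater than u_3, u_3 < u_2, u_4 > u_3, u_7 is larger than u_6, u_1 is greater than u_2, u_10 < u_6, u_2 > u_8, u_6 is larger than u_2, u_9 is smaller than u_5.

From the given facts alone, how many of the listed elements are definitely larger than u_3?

The elements the relations force above u_3 are u_10, u_8, u_4, u_2, u_1, u_6, u_5, u_7 — no chain reaches any other.
That is 8.

8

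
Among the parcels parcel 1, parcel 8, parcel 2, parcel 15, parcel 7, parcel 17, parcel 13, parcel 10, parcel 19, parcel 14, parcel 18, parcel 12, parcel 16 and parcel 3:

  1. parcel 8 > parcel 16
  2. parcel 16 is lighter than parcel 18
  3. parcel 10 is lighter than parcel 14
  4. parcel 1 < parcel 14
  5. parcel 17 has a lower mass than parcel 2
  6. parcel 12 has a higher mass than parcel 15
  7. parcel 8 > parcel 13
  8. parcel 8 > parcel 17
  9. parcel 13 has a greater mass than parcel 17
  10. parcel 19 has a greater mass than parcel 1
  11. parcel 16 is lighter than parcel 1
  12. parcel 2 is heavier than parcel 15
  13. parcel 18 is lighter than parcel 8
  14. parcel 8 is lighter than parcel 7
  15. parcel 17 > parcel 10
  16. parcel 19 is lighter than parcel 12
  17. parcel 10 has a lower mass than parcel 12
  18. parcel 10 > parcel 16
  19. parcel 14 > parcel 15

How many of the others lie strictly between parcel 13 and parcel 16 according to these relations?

The relations place parcel 16 below parcel 13. An element lies strictly between them when it is forced above parcel 16 and also forced below parcel 13.
Above parcel 16: {parcel 10, parcel 1, parcel 17, parcel 19, parcel 18, parcel 14, parcel 8, parcel 12, parcel 7, parcel 2}. Below parcel 13: {parcel 10, parcel 17}.
Intersection: {parcel 10, parcel 17} — 2.

2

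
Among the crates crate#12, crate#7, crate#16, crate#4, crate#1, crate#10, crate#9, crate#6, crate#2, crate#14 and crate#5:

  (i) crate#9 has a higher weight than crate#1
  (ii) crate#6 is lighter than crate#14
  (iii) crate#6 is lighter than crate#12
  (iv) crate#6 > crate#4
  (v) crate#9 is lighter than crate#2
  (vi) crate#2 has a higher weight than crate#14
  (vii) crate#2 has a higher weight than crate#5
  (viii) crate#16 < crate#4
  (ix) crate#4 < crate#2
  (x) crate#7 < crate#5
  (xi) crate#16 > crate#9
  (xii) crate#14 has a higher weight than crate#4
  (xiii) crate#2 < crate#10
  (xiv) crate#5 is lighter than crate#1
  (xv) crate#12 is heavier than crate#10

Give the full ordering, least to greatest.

Each adjacent pair is fixed by a given relation: crate#7 < crate#5; crate#5 < crate#1; crate#1 < crate#9; crate#9 < crate#16; crate#16 < crate#4; crate#4 < crate#6; crate#6 < crate#14; crate#14 < crate#2; crate#2 < crate#10; crate#10 < crate#12. Chaining them end to end gives the full order.

crate#7 < crate#5 < crate#1 < crate#9 < crate#16 < crate#4 < crate#6 < crate#14 < crate#2 < crate#10 < crate#12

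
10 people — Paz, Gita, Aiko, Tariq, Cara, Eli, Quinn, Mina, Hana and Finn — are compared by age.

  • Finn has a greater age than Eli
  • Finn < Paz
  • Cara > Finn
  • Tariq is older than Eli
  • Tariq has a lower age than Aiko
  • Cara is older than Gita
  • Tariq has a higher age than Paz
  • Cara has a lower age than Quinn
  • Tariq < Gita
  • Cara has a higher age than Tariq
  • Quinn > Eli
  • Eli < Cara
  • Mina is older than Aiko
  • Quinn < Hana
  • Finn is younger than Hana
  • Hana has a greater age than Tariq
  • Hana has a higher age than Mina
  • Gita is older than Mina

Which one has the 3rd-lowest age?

Paz

Piecing the relations together gives one ordering: Eli < Finn < Paz < Tariq < Aiko < Mina < Gita < Cara < Quinn < Hana.
Counting 3 from the smallest end gives Paz.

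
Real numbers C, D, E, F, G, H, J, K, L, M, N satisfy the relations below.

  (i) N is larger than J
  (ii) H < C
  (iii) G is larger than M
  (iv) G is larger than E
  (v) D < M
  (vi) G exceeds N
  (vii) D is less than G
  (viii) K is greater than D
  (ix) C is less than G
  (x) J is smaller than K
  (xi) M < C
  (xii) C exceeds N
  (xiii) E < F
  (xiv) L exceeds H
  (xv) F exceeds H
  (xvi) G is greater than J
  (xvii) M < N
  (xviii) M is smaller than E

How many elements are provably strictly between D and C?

2

The relations place D below C. An element lies strictly between them when it is forced above D and also forced below C.
Above D: {M, E, K, N, F, G}. Below C: {M, H, J, N}.
Intersection: {M, N} — 2.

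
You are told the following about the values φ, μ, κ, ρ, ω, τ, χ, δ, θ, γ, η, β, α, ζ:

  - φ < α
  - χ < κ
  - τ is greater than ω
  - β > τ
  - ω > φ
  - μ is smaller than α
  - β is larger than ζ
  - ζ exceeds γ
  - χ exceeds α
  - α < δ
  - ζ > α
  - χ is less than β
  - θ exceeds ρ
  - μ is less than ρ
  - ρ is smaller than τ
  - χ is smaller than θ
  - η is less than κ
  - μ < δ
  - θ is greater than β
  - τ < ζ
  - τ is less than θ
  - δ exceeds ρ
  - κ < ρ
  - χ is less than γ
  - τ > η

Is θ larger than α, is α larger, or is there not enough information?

θ

Chaining the given relations: α < χ < κ < ρ < τ < ζ < β < θ.
So θ is larger.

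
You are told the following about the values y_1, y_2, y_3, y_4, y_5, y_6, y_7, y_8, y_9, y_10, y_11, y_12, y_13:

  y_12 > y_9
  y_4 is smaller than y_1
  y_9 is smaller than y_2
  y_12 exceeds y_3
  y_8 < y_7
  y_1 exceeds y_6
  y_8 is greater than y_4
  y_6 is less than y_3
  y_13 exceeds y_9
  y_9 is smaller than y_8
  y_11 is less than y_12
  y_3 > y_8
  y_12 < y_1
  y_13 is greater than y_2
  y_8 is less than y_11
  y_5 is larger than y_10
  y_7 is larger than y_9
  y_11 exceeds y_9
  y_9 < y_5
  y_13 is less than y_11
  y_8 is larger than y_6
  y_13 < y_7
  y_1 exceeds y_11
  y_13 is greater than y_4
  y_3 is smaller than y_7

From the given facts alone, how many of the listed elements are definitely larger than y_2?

The elements the relations force above y_2 are y_13, y_7, y_11, y_12, y_1 — no chain reaches any other.
That is 5.

5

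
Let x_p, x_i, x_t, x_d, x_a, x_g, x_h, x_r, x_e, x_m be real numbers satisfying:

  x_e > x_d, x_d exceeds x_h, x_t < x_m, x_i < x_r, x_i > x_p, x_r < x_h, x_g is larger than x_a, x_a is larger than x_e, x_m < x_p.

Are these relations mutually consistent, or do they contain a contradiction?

The single ordering x_t < x_m < x_p < x_i < x_r < x_h < x_d < x_e < x_a < x_g satisfies every listed relation, so no contradiction arises.

consistent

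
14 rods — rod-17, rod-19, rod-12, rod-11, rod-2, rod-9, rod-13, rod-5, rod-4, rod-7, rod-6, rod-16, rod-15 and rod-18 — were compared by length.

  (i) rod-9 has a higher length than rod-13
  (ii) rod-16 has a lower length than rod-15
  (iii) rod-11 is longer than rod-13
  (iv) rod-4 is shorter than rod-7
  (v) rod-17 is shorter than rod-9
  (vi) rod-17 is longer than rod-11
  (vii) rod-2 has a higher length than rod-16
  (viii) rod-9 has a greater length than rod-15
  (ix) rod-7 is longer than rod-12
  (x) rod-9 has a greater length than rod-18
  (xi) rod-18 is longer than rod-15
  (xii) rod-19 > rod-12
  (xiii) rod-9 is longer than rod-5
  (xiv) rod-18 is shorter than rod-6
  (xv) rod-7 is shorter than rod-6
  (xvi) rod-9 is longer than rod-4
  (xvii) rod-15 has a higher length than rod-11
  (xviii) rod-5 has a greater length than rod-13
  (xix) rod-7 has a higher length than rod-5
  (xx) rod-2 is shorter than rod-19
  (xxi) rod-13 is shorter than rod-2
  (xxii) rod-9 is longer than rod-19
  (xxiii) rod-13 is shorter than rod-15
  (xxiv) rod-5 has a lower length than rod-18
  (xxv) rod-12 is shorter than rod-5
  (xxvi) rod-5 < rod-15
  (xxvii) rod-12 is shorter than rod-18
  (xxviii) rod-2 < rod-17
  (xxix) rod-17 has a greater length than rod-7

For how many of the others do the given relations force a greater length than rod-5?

6

From rod-5 the given relations immediately reach rod-15, rod-18, rod-7, rod-9.
From those, rod-17, rod-6 — 6 in total.
No other element is forced above rod-5 by the given relations, so the count is 6.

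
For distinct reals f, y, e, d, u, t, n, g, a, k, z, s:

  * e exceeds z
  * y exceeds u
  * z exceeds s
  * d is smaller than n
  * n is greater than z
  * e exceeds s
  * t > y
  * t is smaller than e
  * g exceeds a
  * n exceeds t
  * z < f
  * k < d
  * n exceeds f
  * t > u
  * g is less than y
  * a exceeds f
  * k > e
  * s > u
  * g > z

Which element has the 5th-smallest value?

a

Chaining the given pairs: u < s < z < f < a < g < y < t < e < k < d < n.
Counting 5 from the smallest end gives a.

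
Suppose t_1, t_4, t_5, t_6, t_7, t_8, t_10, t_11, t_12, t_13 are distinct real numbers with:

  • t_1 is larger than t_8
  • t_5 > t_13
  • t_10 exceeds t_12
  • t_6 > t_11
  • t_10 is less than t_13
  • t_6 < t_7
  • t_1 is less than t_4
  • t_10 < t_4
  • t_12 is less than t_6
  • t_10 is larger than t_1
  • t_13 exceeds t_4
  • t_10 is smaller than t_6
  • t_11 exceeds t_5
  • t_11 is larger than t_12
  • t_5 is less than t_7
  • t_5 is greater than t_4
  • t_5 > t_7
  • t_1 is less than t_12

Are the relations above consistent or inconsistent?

inconsistent

Chaining the given relations yields t_5 < t_11 < t_6 < t_7, so t_5 < t_7. But one relation states t_7 < t_5. These cannot both hold.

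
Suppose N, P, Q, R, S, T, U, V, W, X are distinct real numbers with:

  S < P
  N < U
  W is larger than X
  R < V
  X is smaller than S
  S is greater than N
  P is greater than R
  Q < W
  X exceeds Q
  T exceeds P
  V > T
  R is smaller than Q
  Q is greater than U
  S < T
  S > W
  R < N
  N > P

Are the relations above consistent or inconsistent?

inconsistent

Chaining the given relations yields N < U < Q < X < W < S < P, so N < P. But one relation states P < N. These cannot both hold.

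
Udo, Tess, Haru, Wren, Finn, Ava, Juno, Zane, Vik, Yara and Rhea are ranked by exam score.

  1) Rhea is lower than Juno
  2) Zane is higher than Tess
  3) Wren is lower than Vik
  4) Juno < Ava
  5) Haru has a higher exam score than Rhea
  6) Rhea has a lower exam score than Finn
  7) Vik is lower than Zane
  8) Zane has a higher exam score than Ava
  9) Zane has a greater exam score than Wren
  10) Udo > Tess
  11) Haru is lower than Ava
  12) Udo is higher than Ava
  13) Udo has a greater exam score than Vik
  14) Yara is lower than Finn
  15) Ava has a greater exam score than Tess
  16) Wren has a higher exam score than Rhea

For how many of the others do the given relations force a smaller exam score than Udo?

From Udo the given relations immediately reach Tess, Vik, Ava.
From those, Wren, Haru, Juno — 6 in total.
From those, Rhea — 7 in total.
No other element is forced below Udo by the given relations, so the count is 7.

7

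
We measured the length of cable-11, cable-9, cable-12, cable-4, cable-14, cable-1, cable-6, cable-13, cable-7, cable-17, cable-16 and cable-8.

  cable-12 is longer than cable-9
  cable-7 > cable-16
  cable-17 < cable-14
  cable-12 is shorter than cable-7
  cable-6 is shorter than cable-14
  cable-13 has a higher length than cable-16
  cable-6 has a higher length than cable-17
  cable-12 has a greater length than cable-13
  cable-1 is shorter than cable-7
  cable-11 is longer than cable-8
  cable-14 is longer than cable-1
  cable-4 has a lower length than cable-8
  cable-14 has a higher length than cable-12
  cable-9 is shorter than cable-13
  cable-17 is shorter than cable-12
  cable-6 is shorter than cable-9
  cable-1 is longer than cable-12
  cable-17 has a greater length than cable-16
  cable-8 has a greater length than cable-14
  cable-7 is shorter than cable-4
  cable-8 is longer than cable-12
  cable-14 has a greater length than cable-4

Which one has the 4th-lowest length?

The consecutive relations fix a unique order: cable-16 < cable-17 < cable-6 < cable-9 < cable-13 < cable-12 < cable-1 < cable-7 < cable-4 < cable-14 < cable-8 < cable-11.
The 4th smallest is cable-9.

cable-9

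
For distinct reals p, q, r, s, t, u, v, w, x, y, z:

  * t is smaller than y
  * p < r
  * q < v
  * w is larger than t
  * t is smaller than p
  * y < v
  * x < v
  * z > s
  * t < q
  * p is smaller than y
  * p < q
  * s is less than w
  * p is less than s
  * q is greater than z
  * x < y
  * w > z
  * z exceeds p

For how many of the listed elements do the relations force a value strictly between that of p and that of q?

2

Chaining upward from p reaches: s, r, z, w, y, v.
Chaining downward from q reaches: t, s, z.
Strictly between p and q are those in both lists: s, z — 2 elements.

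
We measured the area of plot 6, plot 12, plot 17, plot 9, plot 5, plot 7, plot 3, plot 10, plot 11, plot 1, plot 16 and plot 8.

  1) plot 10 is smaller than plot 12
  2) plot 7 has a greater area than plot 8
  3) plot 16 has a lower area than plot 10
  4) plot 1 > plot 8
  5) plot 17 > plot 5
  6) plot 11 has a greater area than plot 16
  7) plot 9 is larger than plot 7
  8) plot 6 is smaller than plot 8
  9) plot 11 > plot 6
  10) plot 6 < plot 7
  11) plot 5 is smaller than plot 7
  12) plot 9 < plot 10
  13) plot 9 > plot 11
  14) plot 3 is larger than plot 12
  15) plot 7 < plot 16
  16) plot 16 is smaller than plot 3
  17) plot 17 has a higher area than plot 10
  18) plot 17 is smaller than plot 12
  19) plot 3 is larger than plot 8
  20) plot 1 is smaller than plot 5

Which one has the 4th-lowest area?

The consecutive relations fix a unique order: plot 6 < plot 8 < plot 1 < plot 5 < plot 7 < plot 16 < plot 11 < plot 9 < plot 10 < plot 17 < plot 12 < plot 3.
The 4th smallest is plot 5.

plot 5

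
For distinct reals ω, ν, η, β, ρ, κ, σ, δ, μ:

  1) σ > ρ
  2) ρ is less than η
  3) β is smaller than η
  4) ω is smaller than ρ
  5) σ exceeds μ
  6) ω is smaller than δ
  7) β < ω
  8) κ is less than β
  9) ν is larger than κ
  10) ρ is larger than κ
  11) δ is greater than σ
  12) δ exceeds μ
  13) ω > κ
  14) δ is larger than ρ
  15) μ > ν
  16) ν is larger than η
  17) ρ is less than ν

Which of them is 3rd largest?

The consecutive relations fix a unique order: κ < β < ω < ρ < η < ν < μ < σ < δ.
The 3rd largest is μ.

μ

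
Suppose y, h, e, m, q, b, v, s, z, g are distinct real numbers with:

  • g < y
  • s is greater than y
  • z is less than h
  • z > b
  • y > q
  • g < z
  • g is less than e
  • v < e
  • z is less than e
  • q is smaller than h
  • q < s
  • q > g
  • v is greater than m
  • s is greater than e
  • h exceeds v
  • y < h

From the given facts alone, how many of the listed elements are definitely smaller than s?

From s the given relations immediately reach q, y, e.
From those, g, z, v — 6 in total.
From those, b, m — 8 in total.
Nothing else is reachable below s; 8 in all.

8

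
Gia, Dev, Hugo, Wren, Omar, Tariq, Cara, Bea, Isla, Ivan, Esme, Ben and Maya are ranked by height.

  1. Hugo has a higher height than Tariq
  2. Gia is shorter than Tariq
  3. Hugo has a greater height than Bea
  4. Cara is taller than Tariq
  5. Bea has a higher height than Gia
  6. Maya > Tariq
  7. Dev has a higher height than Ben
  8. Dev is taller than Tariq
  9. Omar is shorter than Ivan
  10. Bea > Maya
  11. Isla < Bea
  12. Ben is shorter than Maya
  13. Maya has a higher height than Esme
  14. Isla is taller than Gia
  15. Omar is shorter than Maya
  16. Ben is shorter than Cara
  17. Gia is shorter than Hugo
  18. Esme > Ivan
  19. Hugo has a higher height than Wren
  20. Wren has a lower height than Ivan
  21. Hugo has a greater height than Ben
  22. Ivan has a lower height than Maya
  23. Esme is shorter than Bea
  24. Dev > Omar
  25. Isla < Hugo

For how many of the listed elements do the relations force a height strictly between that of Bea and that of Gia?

Chaining upward from Gia reaches: Tariq, Isla, Cara, Dev, Maya, Hugo.
Chaining downward from Bea reaches: Omar, Wren, Ivan, Tariq, Ben, Isla, Esme, Maya.
Strictly between Gia and Bea are those in both lists: Tariq, Isla, Maya — 3 elements.

3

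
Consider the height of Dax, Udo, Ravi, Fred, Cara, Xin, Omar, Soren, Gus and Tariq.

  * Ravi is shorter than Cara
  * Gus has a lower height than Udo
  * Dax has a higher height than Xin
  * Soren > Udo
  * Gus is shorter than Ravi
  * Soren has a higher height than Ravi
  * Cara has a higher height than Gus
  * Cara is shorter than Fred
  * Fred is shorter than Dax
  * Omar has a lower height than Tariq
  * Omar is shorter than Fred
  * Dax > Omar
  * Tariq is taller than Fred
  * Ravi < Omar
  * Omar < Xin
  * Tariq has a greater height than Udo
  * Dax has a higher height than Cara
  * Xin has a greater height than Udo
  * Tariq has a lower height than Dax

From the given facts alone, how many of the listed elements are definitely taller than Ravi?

The elements the relations force above Ravi are Omar, Cara, Fred, Tariq, Soren, Xin, Dax — no chain reaches any other.
That is 7.

7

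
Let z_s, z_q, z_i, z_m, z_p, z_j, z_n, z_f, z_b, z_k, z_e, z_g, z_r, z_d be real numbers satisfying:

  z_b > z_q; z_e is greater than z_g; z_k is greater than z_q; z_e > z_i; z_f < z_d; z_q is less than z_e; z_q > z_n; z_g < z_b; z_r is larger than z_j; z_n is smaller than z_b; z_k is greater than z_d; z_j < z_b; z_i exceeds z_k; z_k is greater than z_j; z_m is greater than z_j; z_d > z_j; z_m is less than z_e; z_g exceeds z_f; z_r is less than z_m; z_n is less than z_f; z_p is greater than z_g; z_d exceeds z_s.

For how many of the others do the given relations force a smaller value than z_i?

Directly below z_i: z_k.
One step further: z_q, z_j, z_d (4 so far).
One step further: z_n, z_f, z_s (7 so far).
No other element is forced below z_i by the given relations, so the count is 7.

7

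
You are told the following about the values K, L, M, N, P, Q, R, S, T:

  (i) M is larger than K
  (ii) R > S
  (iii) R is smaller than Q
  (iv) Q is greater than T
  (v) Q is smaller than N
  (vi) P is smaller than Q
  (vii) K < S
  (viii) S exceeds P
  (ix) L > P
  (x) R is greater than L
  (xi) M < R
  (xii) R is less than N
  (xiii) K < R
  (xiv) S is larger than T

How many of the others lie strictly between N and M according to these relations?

Chaining upward from M reaches: R, Q.
Chaining downward from N reaches: P, L, K, T, S, R, Q.
Strictly between M and N are those in both lists: R, Q — 2 elements.

2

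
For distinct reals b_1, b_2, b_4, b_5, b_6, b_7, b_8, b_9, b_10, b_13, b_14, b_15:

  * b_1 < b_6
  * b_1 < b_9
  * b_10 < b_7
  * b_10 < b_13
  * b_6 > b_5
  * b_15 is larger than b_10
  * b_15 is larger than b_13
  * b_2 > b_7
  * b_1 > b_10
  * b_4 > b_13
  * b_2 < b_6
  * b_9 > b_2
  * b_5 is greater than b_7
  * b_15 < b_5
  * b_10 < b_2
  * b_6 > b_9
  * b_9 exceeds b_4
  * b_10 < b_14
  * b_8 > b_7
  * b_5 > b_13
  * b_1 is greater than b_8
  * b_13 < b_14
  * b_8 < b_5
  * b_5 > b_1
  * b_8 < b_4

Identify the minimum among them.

b_10

Chaining upward from b_10: directly above it, b_7, b_2, b_13, b_15, b_14, b_1; then b_8, b_4, b_9, b_5, b_6.
That covers every other element, and nothing is given below b_10, so b_10 is the minimum.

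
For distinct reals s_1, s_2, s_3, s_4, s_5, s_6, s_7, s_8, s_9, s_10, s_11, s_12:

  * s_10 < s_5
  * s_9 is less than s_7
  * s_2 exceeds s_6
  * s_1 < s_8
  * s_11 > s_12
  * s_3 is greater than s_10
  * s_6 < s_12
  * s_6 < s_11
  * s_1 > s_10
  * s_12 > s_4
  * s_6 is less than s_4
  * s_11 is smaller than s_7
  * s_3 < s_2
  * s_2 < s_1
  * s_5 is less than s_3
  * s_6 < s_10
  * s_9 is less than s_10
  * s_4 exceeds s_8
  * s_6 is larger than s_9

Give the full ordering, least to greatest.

Nothing is placed below s_9, so it is least; from there s_9 < s_6; s_6 < s_10; s_10 < s_5; s_5 < s_3; s_3 < s_2; s_2 < s_1; s_1 < s_8; s_8 < s_4; s_4 < s_12; s_12 < s_11; s_11 < s_7, each given directly.

s_9 < s_6 < s_10 < s_5 < s_3 < s_2 < s_1 < s_8 < s_4 < s_12 < s_11 < s_7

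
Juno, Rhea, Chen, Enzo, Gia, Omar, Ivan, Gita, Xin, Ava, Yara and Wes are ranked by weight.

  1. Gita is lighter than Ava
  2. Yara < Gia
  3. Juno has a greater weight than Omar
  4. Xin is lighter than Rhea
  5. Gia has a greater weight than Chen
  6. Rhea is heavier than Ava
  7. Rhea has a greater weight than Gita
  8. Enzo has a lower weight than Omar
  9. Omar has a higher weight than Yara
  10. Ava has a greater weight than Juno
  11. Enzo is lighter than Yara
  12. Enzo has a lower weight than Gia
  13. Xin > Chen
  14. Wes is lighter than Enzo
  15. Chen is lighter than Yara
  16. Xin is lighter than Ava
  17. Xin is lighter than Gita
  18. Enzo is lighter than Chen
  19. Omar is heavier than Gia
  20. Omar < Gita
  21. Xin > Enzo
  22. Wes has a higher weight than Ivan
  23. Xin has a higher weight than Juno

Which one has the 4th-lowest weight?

Chaining the given pairs: Ivan < Wes < Enzo < Chen < Yara < Gia < Omar < Juno < Xin < Gita < Ava < Rhea.
The 4th smallest is Chen.

Chen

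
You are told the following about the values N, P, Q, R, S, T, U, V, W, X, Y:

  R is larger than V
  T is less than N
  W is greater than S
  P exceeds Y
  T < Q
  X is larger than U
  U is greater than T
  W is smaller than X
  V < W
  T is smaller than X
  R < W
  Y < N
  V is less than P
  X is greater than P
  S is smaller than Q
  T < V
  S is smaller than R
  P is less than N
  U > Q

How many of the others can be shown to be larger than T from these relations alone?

From T the given relations immediately reach V, Q, N, U, X.
From those, R, W, P — 8 in total.
No other element is forced above T by the given relations, so the count is 8.

8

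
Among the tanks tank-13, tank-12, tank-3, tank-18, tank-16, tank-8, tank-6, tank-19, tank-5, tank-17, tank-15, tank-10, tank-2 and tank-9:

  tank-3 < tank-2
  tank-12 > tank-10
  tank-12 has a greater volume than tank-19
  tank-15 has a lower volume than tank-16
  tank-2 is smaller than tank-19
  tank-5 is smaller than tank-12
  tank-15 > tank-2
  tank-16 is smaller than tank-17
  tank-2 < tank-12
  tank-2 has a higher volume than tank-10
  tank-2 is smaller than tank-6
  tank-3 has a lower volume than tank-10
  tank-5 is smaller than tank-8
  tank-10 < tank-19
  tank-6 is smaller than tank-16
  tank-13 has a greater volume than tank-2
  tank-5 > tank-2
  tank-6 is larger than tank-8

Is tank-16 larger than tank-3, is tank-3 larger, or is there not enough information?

tank-3 < tank-10 and tank-10 < tank-2 give tank-3 < tank-2.
Then tank-2 < tank-5 extends the chain to tank-5.
With tank-5 < tank-8: tank-3 < tank-10 < tank-2 < tank-5 < tank-8.
Then tank-8 < tank-6 extends the chain to tank-6.
Then tank-6 < tank-16 extends the chain to tank-16.
So tank-16 is larger.

tank-16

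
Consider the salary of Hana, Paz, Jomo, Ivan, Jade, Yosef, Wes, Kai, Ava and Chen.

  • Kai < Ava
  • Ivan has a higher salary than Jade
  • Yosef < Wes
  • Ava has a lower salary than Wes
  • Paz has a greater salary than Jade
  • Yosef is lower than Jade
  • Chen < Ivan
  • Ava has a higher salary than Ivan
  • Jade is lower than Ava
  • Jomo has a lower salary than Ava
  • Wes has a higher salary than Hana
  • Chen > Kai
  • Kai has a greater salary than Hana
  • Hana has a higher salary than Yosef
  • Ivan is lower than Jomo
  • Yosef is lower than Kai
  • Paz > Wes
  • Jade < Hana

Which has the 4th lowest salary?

Kai

The consecutive relations fix a unique order: Yosef < Jade < Hana < Kai < Chen < Ivan < Jomo < Ava < Wes < Paz.
Counting 4 from the smallest end gives Kai.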